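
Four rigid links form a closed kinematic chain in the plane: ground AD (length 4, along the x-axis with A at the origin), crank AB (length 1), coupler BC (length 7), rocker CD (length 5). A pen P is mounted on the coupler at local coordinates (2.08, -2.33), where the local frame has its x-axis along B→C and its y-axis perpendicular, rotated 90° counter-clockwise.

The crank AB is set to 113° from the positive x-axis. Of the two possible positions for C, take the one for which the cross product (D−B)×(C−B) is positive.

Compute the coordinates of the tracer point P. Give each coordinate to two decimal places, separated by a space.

2.63 0.13

A=(0,0), D=(4.00,0)
B = A + 1.00·(cos113°, sin113°) = (-0.3907, 0.9205)
|BD| = 4.4862
circle(B,7.00) ∩ circle(D,5.00): a=4.9180, h=4.9813
  candidates: C₊=(5.4447,4.7867) cross=22.347; C₋=(3.4005,-4.9639) cross=-22.347
  mode + wants cross > 0 → take C=(5.4447,4.7867) (cross=22.347)
ex = (C−B)/|BC| = (0.8336,0.5523); ey = (-0.5523,0.8336)
P = B + 2.08·ex + -2.33·ey = (2.6301,0.1270)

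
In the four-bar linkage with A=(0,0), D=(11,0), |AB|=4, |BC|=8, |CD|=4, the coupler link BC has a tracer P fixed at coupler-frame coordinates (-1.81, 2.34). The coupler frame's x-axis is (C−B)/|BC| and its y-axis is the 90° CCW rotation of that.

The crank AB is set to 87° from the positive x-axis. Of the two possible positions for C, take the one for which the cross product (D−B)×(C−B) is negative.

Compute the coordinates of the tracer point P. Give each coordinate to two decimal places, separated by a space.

-0.09 6.94

A=(0,0), D=(11.00,0)
B = A + 4.00·(cos87°, sin87°) = (0.2093, 3.9945)
|BD| = 11.5063
circle(B,8.00) ∩ circle(D,4.00): a=7.8390, h=1.5971
  candidates: C₊=(8.1152,2.7709) cross=18.377; C₋=(7.0063,-0.2246) cross=-18.377
  mode - wants cross < 0 → take C=(7.0063,-0.2246) (cross=-18.377)
ex = (C−B)/|BC| = (0.8496,-0.5274); ey = (0.5274,0.8496)
P = B + -1.81·ex + 2.34·ey = (-0.0944,6.9372)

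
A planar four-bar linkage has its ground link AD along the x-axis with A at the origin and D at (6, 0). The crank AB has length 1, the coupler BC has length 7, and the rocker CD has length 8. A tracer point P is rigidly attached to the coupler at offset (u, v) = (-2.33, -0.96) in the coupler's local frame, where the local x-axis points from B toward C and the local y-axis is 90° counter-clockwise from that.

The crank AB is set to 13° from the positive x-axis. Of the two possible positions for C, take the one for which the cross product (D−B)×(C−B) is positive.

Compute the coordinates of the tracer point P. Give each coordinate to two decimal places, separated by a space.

1.47 -2.25

A=(0,0), D=(6.00,0)
B = A + 1.00·(cos13°, sin13°) = (0.9744, 0.2250)
|BD| = 5.0307
circle(B,7.00) ∩ circle(D,8.00): a=1.0245, h=6.9246
  candidates: C₊=(2.3075,7.0968) cross=34.835; C₋=(1.6882,-6.7386) cross=-34.835
  mode + wants cross > 0 → take C=(2.3075,7.0968) (cross=34.835)
ex = (C−B)/|BC| = (0.1904,0.9817); ey = (-0.9817,0.1904)
P = B + -2.33·ex + -0.96·ey = (1.4731,-2.2452)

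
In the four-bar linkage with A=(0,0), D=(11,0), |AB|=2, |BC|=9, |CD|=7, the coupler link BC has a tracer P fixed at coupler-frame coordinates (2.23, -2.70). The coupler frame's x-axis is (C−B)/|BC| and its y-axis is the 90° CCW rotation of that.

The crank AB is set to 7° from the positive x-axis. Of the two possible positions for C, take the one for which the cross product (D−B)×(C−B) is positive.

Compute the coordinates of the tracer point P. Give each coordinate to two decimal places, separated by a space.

5.47 -0.14

A=(0,0), D=(11.00,0)
B = A + 2.00·(cos7°, sin7°) = (1.9851, 0.2437)
|BD| = 9.0182
circle(B,9.00) ∩ circle(D,7.00): a=6.2833, h=6.4436
  candidates: C₊=(8.4402,6.5152) cross=58.110; C₋=(8.0919,-6.3674) cross=-58.110
  mode + wants cross > 0 → take C=(8.4402,6.5152) (cross=58.110)
ex = (C−B)/|BC| = (0.7172,0.6968); ey = (-0.6968,0.7172)
P = B + 2.23·ex + -2.70·ey = (5.4660,-0.1389)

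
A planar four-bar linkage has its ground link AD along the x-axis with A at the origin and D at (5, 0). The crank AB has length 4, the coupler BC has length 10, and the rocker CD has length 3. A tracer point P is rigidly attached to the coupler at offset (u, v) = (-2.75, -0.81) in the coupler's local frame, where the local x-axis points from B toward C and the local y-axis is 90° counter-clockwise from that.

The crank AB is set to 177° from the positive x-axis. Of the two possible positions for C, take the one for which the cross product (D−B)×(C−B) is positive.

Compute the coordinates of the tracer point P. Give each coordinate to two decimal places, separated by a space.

-6.42 -1.32

A=(0,0), D=(5.00,0)
B = A + 4.00·(cos177°, sin177°) = (-3.9945, 0.2093)
|BD| = 8.9970
circle(B,10.00) ∩ circle(D,3.00): a=9.5557, h=2.9475
  candidates: C₊=(5.6272,2.9337) cross=26.519; C₋=(5.4901,-2.9597) cross=-26.519
  mode + wants cross > 0 → take C=(5.6272,2.9337) (cross=26.519)
ex = (C−B)/|BC| = (0.9622,0.2724); ey = (-0.2724,0.9622)
P = B + -2.75·ex + -0.81·ey = (-6.4198,-1.3192)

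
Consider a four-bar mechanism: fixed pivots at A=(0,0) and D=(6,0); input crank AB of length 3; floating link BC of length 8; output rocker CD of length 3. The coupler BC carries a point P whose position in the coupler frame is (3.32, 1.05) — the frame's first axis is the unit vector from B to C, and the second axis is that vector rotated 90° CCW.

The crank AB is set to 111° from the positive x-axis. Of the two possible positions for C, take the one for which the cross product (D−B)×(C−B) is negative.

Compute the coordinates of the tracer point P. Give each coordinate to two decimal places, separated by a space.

2.05 1.27

A=(0,0), D=(6.00,0)
B = A + 3.00·(cos111°, sin111°) = (-1.0751, 2.8007)
|BD| = 7.6093
circle(B,8.00) ∩ circle(D,3.00): a=7.4186, h=2.9939
  candidates: C₊=(6.9247,2.8539) cross=22.782; C₋=(4.7208,-2.7136) cross=-22.782
  mode - wants cross < 0 → take C=(4.7208,-2.7136) (cross=-22.782)
ex = (C−B)/|BC| = (0.7245,-0.6893); ey = (0.6893,0.7245)
P = B + 3.32·ex + 1.05·ey = (2.0539,1.2730)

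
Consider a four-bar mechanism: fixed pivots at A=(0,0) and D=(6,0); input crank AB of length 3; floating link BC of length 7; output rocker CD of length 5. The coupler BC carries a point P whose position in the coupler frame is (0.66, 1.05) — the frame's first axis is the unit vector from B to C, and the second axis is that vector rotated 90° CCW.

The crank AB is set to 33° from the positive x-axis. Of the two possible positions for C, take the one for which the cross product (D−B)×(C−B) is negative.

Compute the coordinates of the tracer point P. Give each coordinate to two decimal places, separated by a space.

A=(0,0), D=(6.00,0)
B = A + 3.00·(cos33°, sin33°) = (2.5160, 1.6339)
|BD| = 3.8481
circle(B,7.00) ∩ circle(D,5.00): a=5.0425, h=4.8553
  candidates: C₊=(9.1429,3.8887) cross=18.683; C₋=(5.0198,-4.9030) cross=-18.683
  mode - wants cross < 0 → take C=(5.0198,-4.9030) (cross=-18.683)
ex = (C−B)/|BC| = (0.3577,-0.9338); ey = (0.9338,0.3577)
P = B + 0.66·ex + 1.05·ey = (3.7326,1.3931)

3.73 1.39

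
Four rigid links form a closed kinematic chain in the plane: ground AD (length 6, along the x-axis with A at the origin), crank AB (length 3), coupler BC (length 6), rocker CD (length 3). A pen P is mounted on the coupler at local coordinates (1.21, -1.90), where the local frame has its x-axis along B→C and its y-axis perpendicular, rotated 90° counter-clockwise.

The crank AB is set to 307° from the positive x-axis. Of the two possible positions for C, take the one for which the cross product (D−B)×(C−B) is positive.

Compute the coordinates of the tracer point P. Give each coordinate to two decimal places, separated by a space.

A=(0,0), D=(6.00,0)
B = A + 3.00·(cos307°, sin307°) = (1.8054, -2.3959)
|BD| = 4.8306
circle(B,6.00) ∩ circle(D,3.00): a=5.2100, h=2.9759
  candidates: C₊=(4.8534,2.7722) cross=14.375; C₋=(7.8054,-2.3959) cross=-14.375
  mode + wants cross > 0 → take C=(4.8534,2.7722) (cross=14.375)
ex = (C−B)/|BC| = (0.5080,0.8614); ey = (-0.8614,0.5080)
P = B + 1.21·ex + -1.90·ey = (4.0567,-2.3189)

4.06 -2.32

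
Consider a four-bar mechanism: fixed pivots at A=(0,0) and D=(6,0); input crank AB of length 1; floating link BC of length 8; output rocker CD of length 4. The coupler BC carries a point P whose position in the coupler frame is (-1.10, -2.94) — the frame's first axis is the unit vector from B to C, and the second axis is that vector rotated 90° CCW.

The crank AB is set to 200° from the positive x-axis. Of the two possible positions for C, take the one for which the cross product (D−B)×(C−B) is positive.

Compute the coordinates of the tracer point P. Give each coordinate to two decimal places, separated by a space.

A=(0,0), D=(6.00,0)
B = A + 1.00·(cos200°, sin200°) = (-0.9397, -0.3420)
|BD| = 6.9481
circle(B,8.00) ∩ circle(D,4.00): a=6.9282, h=4.0000
  candidates: C₊=(5.7832,3.9941) cross=27.792; C₋=(6.1770,-3.9961) cross=-27.792
  mode + wants cross > 0 → take C=(5.7832,3.9941) (cross=27.792)
ex = (C−B)/|BC| = (0.8404,0.5420); ey = (-0.5420,0.8404)
P = B + -1.10·ex + -2.94·ey = (-0.2706,-3.4089)

-0.27 -3.41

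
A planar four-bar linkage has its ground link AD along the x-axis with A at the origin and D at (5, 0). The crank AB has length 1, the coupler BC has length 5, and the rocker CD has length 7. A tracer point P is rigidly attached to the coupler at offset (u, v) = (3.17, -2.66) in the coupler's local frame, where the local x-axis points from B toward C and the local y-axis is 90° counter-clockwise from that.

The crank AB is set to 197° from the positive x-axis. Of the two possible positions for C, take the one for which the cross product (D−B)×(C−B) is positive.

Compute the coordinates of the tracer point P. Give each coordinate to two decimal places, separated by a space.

2.14 2.46

A=(0,0), D=(5.00,0)
B = A + 1.00·(cos197°, sin197°) = (-0.9563, -0.2924)
|BD| = 5.9635
circle(B,5.00) ∩ circle(D,7.00): a=0.9695, h=4.9051
  candidates: C₊=(-0.2285,4.6544) cross=29.251; C₋=(0.2525,-5.1441) cross=-29.251
  mode + wants cross > 0 → take C=(-0.2285,4.6544) (cross=29.251)
ex = (C−B)/|BC| = (0.1456,0.9893); ey = (-0.9893,0.1456)
P = B + 3.17·ex + -2.66·ey = (2.1368,2.4567)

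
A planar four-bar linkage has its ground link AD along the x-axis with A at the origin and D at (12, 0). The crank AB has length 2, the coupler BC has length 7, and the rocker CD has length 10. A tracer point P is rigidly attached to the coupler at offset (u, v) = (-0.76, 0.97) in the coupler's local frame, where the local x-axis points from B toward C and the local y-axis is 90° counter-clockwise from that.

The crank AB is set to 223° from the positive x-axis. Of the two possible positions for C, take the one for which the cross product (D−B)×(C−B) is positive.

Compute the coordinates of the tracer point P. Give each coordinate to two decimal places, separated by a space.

A=(0,0), D=(12.00,0)
B = A + 2.00·(cos223°, sin223°) = (-1.4627, -1.3640)
|BD| = 13.5316
circle(B,7.00) ∩ circle(D,10.00): a=4.8813, h=5.0172
  candidates: C₊=(2.8880,4.1197) cross=67.891; C₋=(3.8995,-5.8636) cross=-67.891
  mode + wants cross > 0 → take C=(2.8880,4.1197) (cross=67.891)
ex = (C−B)/|BC| = (0.6215,0.7834); ey = (-0.7834,0.6215)
P = B + -0.76·ex + 0.97·ey = (-2.6950,-1.3565)

-2.69 -1.36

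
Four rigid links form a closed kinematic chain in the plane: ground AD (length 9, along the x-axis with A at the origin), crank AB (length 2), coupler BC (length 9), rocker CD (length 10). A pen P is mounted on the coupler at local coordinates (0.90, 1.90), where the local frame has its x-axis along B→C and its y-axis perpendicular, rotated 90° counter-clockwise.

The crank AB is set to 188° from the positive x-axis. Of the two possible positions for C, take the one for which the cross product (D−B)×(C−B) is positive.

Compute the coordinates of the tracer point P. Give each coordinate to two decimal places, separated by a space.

A=(0,0), D=(9.00,0)
B = A + 2.00·(cos188°, sin188°) = (-1.9805, -0.2783)
|BD| = 10.9841
circle(B,9.00) ∩ circle(D,10.00): a=4.6271, h=7.7194
  candidates: C₊=(2.4495,7.5559) cross=84.791; C₋=(2.8407,-7.8780) cross=-84.791
  mode + wants cross > 0 → take C=(2.4495,7.5559) (cross=84.791)
ex = (C−B)/|BC| = (0.4922,0.8705); ey = (-0.8705,0.4922)
P = B + 0.90·ex + 1.90·ey = (-3.1914,1.4403)

-3.19 1.44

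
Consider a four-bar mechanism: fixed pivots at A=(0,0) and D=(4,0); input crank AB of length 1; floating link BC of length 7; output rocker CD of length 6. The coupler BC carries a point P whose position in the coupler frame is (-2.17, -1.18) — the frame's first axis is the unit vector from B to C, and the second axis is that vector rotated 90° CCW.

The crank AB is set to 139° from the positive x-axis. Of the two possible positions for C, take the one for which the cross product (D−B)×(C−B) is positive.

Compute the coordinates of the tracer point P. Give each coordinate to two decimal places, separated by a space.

A=(0,0), D=(4.00,0)
B = A + 1.00·(cos139°, sin139°) = (-0.7547, 0.6561)
|BD| = 4.7998
circle(B,7.00) ∩ circle(D,6.00): a=3.7541, h=5.9082
  candidates: C₊=(3.7717,5.9957) cross=28.358; C₋=(2.1566,-5.7098) cross=-28.358
  mode + wants cross > 0 → take C=(3.7717,5.9957) (cross=28.358)
ex = (C−B)/|BC| = (0.6466,0.7628); ey = (-0.7628,0.6466)
P = B + -2.17·ex + -1.18·ey = (-1.2578,-1.7622)

-1.26 -1.76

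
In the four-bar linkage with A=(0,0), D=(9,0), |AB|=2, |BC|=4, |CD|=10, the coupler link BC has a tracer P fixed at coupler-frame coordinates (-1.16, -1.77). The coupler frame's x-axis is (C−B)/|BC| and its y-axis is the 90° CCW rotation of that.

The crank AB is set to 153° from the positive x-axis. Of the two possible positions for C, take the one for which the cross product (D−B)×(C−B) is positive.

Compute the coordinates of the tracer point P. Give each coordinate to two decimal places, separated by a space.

A=(0,0), D=(9.00,0)
B = A + 2.00·(cos153°, sin153°) = (-1.7820, 0.9080)
|BD| = 10.8202
circle(B,4.00) ∩ circle(D,10.00): a=1.5285, h=3.6965
  candidates: C₊=(0.0512,4.4631) cross=39.996; C₋=(-0.5691,-2.9037) cross=-39.996
  mode + wants cross > 0 → take C=(0.0512,4.4631) (cross=39.996)
ex = (C−B)/|BC| = (0.4583,0.8888); ey = (-0.8888,0.4583)
P = B + -1.16·ex + -1.77·ey = (-0.7405,-0.9342)

-0.74 -0.93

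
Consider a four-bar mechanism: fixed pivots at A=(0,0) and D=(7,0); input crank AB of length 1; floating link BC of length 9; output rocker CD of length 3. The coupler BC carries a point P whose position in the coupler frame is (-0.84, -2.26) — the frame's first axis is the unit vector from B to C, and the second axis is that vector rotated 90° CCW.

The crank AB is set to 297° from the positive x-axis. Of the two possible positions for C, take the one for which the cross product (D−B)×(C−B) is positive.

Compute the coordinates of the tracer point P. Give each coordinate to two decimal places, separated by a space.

0.49 -3.30

A=(0,0), D=(7.00,0)
B = A + 1.00·(cos297°, sin297°) = (0.4540, -0.8910)
|BD| = 6.6064
circle(B,9.00) ∩ circle(D,3.00): a=8.7525, h=2.0962
  candidates: C₊=(8.8438,2.3665) cross=13.849; C₋=(9.4092,-1.7876) cross=-13.849
  mode + wants cross > 0 → take C=(8.8438,2.3665) (cross=13.849)
ex = (C−B)/|BC| = (0.9322,0.3619); ey = (-0.3619,0.9322)
P = B + -0.84·ex + -2.26·ey = (0.4890,-3.3018)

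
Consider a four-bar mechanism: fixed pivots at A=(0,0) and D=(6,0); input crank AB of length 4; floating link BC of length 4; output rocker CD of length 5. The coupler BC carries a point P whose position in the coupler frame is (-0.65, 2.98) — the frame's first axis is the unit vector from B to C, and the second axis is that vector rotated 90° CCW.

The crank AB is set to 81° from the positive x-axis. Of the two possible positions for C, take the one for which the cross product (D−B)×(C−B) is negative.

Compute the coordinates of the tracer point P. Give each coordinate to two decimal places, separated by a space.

3.53 4.88

A=(0,0), D=(6.00,0)
B = A + 4.00·(cos81°, sin81°) = (0.6257, 3.9508)
|BD| = 6.6702
circle(B,4.00) ∩ circle(D,5.00): a=2.6604, h=2.9870
  candidates: C₊=(4.5385,4.7816) cross=19.924; C₋=(1.0001,-0.0317) cross=-19.924
  mode - wants cross < 0 → take C=(1.0001,-0.0317) (cross=-19.924)
ex = (C−B)/|BC| = (0.0936,-0.9956); ey = (0.9956,0.0936)
P = B + -0.65·ex + 2.98·ey = (3.5318,4.8768)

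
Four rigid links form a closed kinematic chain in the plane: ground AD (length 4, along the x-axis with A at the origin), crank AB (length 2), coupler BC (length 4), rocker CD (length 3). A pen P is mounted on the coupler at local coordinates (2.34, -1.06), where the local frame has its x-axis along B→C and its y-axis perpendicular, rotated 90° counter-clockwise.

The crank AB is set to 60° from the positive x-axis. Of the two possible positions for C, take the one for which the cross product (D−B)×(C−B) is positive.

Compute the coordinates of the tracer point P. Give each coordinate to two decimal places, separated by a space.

3.55 1.39

A=(0,0), D=(4.00,0)
B = A + 2.00·(cos60°, sin60°) = (1.0000, 1.7321)
|BD| = 3.4641
circle(B,4.00) ∩ circle(D,3.00): a=2.7424, h=2.9119
  candidates: C₊=(4.8310,2.8826) cross=10.087; C₋=(1.9190,-2.1609) cross=-10.087
  mode + wants cross > 0 → take C=(4.8310,2.8826) (cross=10.087)
ex = (C−B)/|BC| = (0.9577,0.2876); ey = (-0.2876,0.9577)
P = B + 2.34·ex + -1.06·ey = (3.5460,1.3899)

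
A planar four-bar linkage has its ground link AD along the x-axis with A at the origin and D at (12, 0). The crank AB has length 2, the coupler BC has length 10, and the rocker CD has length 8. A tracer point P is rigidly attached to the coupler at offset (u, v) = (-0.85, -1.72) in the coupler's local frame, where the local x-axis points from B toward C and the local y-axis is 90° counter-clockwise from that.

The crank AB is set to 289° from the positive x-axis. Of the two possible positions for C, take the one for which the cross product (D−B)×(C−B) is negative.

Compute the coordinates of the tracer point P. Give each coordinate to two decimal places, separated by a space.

A=(0,0), D=(12.00,0)
B = A + 2.00·(cos289°, sin289°) = (0.6511, -1.8910)
|BD| = 11.5053
circle(B,10.00) ∩ circle(D,8.00): a=7.3172, h=6.8161
  candidates: C₊=(6.7485,6.0350) cross=78.421; C₋=(8.9891,-7.4118) cross=-78.421
  mode - wants cross < 0 → take C=(8.9891,-7.4118) (cross=-78.421)
ex = (C−B)/|BC| = (0.8338,-0.5521); ey = (0.5521,0.8338)
P = B + -0.85·ex + -1.72·ey = (-1.0072,-2.8559)

-1.01 -2.86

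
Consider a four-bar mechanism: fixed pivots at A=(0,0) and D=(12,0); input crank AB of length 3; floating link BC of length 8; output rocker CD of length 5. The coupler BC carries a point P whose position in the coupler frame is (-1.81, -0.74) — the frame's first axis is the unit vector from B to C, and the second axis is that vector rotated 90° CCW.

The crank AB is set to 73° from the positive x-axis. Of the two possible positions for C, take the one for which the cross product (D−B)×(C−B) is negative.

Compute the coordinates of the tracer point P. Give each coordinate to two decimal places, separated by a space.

-1.02 3.33

A=(0,0), D=(12.00,0)
B = A + 3.00·(cos73°, sin73°) = (0.8771, 2.8689)
|BD| = 11.4869
circle(B,8.00) ∩ circle(D,5.00): a=7.4410, h=2.9378
  candidates: C₊=(8.8161,3.8552) cross=33.747; C₋=(7.3486,-1.8343) cross=-33.747
  mode - wants cross < 0 → take C=(7.3486,-1.8343) (cross=-33.747)
ex = (C−B)/|BC| = (0.8089,-0.5879); ey = (0.5879,0.8089)
P = B + -1.81·ex + -0.74·ey = (-1.0221,3.3344)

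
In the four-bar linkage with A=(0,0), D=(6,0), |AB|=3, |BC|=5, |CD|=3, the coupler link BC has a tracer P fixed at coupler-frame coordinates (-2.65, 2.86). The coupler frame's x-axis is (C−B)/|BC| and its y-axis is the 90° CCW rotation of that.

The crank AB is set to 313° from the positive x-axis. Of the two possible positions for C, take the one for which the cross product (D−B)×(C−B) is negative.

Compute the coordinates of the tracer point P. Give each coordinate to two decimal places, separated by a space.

A=(0,0), D=(6.00,0)
B = A + 3.00·(cos313°, sin313°) = (2.0460, -2.1941)
|BD| = 4.5220
circle(B,5.00) ∩ circle(D,3.00): a=4.0301, h=2.9594
  candidates: C₊=(4.1340,2.3491) cross=13.382; C₋=(7.0059,-2.8264) cross=-13.382
  mode - wants cross < 0 → take C=(7.0059,-2.8264) (cross=-13.382)
ex = (C−B)/|BC| = (0.9920,-0.1265); ey = (0.1265,0.9920)
P = B + -2.65·ex + 2.86·ey = (-0.2211,0.9781)

-0.22 0.98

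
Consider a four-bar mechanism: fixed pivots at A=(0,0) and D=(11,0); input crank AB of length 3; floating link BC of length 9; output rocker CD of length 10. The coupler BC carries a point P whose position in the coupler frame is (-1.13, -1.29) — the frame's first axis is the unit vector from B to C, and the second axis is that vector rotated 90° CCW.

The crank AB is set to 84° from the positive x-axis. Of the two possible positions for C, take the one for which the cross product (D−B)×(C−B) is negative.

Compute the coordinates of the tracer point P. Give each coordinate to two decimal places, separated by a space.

A=(0,0), D=(11.00,0)
B = A + 3.00·(cos84°, sin84°) = (0.3136, 2.9836)
|BD| = 11.0951
circle(B,9.00) ∩ circle(D,10.00): a=4.6913, h=7.6806
  candidates: C₊=(6.8975,9.1197) cross=85.217; C₋=(2.7667,-5.6757) cross=-85.217
  mode - wants cross < 0 → take C=(2.7667,-5.6757) (cross=-85.217)
ex = (C−B)/|BC| = (0.2726,-0.9621); ey = (0.9621,0.2726)
P = B + -1.13·ex + -1.29·ey = (-1.2356,3.7192)

-1.24 3.72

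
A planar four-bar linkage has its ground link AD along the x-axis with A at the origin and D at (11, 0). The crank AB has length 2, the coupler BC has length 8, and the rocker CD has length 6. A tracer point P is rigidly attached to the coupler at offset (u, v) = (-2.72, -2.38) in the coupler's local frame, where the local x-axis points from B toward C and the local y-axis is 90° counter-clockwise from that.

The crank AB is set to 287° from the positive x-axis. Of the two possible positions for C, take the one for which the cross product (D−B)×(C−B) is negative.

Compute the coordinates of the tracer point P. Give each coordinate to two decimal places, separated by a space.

A=(0,0), D=(11.00,0)
B = A + 2.00·(cos287°, sin287°) = (0.5847, -1.9126)
|BD| = 10.5894
circle(B,8.00) ∩ circle(D,6.00): a=6.6168, h=4.4965
  candidates: C₊=(6.2806,3.7050) cross=47.615; C₋=(7.9048,-5.1400) cross=-47.615
  mode - wants cross < 0 → take C=(7.9048,-5.1400) (cross=-47.615)
ex = (C−B)/|BC| = (0.9150,-0.4034); ey = (0.4034,0.9150)
P = B + -2.72·ex + -2.38·ey = (-2.8642,-2.9930)

-2.86 -2.99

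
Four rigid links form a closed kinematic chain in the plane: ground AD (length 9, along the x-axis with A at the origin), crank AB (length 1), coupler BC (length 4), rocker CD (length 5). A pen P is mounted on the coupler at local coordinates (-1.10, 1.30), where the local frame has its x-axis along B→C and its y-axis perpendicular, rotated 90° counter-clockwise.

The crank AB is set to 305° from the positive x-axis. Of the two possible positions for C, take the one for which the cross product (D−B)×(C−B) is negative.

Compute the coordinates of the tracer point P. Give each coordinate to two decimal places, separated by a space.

A=(0,0), D=(9.00,0)
B = A + 1.00·(cos305°, sin305°) = (0.5736, -0.8192)
|BD| = 8.4661
circle(B,4.00) ∩ circle(D,5.00): a=3.7015, h=1.5161
  candidates: C₊=(4.1111,1.0480) cross=12.836; C₋=(4.4044,-1.9700) cross=-12.836
  mode - wants cross < 0 → take C=(4.4044,-1.9700) (cross=-12.836)
ex = (C−B)/|BC| = (0.9577,-0.2877); ey = (0.2877,0.9577)
P = B + -1.10·ex + 1.30·ey = (-0.1059,0.7424)

-0.11 0.74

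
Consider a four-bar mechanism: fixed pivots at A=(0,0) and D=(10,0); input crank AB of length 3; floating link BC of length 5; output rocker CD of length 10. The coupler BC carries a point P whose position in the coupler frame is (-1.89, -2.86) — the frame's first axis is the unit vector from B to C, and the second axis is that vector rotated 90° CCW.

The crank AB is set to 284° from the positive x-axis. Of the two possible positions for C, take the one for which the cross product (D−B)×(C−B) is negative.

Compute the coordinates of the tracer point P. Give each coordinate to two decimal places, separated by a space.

A=(0,0), D=(10.00,0)
B = A + 3.00·(cos284°, sin284°) = (0.7258, -2.9109)
|BD| = 9.7203
circle(B,5.00) ∩ circle(D,10.00): a=1.0023, h=4.8985
  candidates: C₊=(0.2151,2.0630) cross=47.615; C₋=(3.1490,-7.2845) cross=-47.615
  mode - wants cross < 0 → take C=(3.1490,-7.2845) (cross=-47.615)
ex = (C−B)/|BC| = (0.4846,-0.8747); ey = (0.8747,0.4846)
P = B + -1.89·ex + -2.86·ey = (-2.6919,-2.6437)

-2.69 -2.64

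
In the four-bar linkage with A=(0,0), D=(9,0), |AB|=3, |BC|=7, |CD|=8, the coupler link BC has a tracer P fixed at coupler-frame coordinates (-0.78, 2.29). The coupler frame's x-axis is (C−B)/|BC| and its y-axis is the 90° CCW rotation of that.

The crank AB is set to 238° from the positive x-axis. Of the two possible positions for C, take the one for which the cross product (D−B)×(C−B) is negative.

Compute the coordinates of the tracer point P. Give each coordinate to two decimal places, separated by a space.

-0.97 -0.21

A=(0,0), D=(9.00,0)
B = A + 3.00·(cos238°, sin238°) = (-1.5898, -2.5441)
|BD| = 10.8911
circle(B,7.00) ∩ circle(D,8.00): a=4.7569, h=5.1354
  candidates: C₊=(1.8359,3.5603) cross=55.930; C₋=(4.2351,-6.4262) cross=-55.930
  mode - wants cross < 0 → take C=(4.2351,-6.4262) (cross=-55.930)
ex = (C−B)/|BC| = (0.8321,-0.5546); ey = (0.5546,0.8321)
P = B + -0.78·ex + 2.29·ey = (-0.9688,-0.2060)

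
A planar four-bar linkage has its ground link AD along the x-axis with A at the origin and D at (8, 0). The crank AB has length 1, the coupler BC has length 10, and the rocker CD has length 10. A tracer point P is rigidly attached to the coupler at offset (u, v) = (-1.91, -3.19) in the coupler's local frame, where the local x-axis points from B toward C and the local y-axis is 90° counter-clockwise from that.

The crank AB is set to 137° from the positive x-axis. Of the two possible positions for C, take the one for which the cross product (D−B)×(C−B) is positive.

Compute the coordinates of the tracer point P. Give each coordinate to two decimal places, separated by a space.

A=(0,0), D=(8.00,0)
B = A + 1.00·(cos137°, sin137°) = (-0.7314, 0.6820)
|BD| = 8.7579
circle(B,10.00) ∩ circle(D,10.00): a=4.3790, h=8.9902
  candidates: C₊=(4.3344,9.3039) cross=78.736; C₋=(2.9342,-8.6220) cross=-78.736
  mode + wants cross > 0 → take C=(4.3344,9.3039) (cross=78.736)
ex = (C−B)/|BC| = (0.5066,0.8622); ey = (-0.8622,0.5066)
P = B + -1.91·ex + -3.19·ey = (1.0515,-2.5808)

1.05 -2.58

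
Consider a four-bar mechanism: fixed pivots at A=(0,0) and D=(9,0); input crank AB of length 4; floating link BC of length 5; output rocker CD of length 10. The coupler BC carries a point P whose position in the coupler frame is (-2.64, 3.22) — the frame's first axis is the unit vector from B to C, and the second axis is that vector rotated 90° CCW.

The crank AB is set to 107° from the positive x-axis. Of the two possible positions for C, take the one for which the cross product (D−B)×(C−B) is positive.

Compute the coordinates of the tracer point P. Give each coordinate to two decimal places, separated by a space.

A=(0,0), D=(9.00,0)
B = A + 4.00·(cos107°, sin107°) = (-1.1695, 3.8252)
|BD| = 10.8651
circle(B,5.00) ∩ circle(D,10.00): a=1.9811, h=4.5908
  candidates: C₊=(2.3011,7.4246) cross=49.879; C₋=(-0.9314,-1.1691) cross=-49.879
  mode + wants cross > 0 → take C=(2.3011,7.4246) (cross=49.879)
ex = (C−B)/|BC| = (0.6941,0.7199); ey = (-0.7199,0.6941)
P = B + -2.64·ex + 3.22·ey = (-5.3199,4.1598)

-5.32 4.16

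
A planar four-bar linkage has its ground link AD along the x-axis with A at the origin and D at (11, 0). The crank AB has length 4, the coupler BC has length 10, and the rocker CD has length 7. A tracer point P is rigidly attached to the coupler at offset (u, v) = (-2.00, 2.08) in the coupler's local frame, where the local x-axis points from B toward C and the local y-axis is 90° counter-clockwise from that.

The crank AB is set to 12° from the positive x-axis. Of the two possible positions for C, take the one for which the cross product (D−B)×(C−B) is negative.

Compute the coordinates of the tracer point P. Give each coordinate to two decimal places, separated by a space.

4.28 3.69

A=(0,0), D=(11.00,0)
B = A + 4.00·(cos12°, sin12°) = (3.9126, 0.8316)
|BD| = 7.1360
circle(B,10.00) ∩ circle(D,7.00): a=7.1414, h=7.0000
  candidates: C₊=(11.8212,6.9517) cross=49.952; C₋=(10.1896,-6.9529) cross=-49.952
  mode - wants cross < 0 → take C=(10.1896,-6.9529) (cross=-49.952)
ex = (C−B)/|BC| = (0.6277,-0.7785); ey = (0.7785,0.6277)
P = B + -2.00·ex + 2.08·ey = (4.2764,3.6942)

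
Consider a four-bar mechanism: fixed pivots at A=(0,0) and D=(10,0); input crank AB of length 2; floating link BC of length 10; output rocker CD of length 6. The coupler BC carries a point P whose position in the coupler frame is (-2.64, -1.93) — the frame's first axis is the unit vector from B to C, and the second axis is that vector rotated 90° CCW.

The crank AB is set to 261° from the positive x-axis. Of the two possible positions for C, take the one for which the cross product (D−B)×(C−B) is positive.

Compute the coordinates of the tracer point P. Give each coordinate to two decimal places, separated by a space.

-0.83 -5.20

A=(0,0), D=(10.00,0)
B = A + 2.00·(cos261°, sin261°) = (-0.3129, -1.9754)
|BD| = 10.5004
circle(B,10.00) ∩ circle(D,6.00): a=8.2977, h=5.5811
  candidates: C₊=(6.7867,5.0670) cross=58.603; C₋=(8.8866,-5.8958) cross=-58.603
  mode + wants cross > 0 → take C=(6.7867,5.0670) (cross=58.603)
ex = (C−B)/|BC| = (0.7100,0.7042); ey = (-0.7042,0.7100)
P = B + -2.64·ex + -1.93·ey = (-0.8280,-5.2048)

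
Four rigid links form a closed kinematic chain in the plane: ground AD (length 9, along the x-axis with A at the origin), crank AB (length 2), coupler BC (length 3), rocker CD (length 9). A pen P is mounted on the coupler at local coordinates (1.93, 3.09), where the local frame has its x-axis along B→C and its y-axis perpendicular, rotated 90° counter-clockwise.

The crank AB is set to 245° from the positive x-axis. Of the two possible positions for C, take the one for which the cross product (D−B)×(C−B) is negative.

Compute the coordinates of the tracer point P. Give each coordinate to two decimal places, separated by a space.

A=(0,0), D=(9.00,0)
B = A + 2.00·(cos245°, sin245°) = (-0.8452, -1.8126)
|BD| = 10.0107
circle(B,3.00) ∩ circle(D,9.00): a=1.4092, h=2.6484
  candidates: C₊=(0.0611,1.0472) cross=26.513; C₋=(1.0202,-4.1621) cross=-26.513
  mode - wants cross < 0 → take C=(1.0202,-4.1621) (cross=-26.513)
ex = (C−B)/|BC| = (0.6218,-0.7832); ey = (0.7832,0.6218)
P = B + 1.93·ex + 3.09·ey = (2.7748,-1.4027)

2.77 -1.40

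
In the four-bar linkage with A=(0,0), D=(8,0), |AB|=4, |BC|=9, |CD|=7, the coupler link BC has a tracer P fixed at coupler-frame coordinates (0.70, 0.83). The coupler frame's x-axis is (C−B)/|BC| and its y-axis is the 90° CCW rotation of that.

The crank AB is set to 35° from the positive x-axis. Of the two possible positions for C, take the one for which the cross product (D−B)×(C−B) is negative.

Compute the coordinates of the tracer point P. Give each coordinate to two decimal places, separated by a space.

A=(0,0), D=(8.00,0)
B = A + 4.00·(cos35°, sin35°) = (3.2766, 2.2943)
|BD| = 5.2511
circle(B,9.00) ∩ circle(D,7.00): a=5.6725, h=6.9873
  candidates: C₊=(11.4319,6.1010) cross=36.691; C₋=(5.3262,-6.4692) cross=-36.691
  mode - wants cross < 0 → take C=(5.3262,-6.4692) (cross=-36.691)
ex = (C−B)/|BC| = (0.2277,-0.9737); ey = (0.9737,0.2277)
P = B + 0.70·ex + 0.83·ey = (4.2442,1.8017)

4.24 1.80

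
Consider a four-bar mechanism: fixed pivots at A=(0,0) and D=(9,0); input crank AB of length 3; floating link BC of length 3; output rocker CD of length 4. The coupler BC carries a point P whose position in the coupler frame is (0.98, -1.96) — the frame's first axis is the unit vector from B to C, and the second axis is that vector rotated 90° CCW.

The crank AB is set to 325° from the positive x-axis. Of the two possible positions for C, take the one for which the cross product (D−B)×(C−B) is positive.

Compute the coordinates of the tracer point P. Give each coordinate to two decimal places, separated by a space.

4.33 -2.86

A=(0,0), D=(9.00,0)
B = A + 3.00·(cos325°, sin325°) = (2.4575, -1.7207)
|BD| = 6.7650
circle(B,3.00) ∩ circle(D,4.00): a=2.8652, h=0.8893
  candidates: C₊=(5.0022,-0.1319) cross=6.016; C₋=(5.4546,-1.8520) cross=-6.016
  mode + wants cross > 0 → take C=(5.0022,-0.1319) (cross=6.016)
ex = (C−B)/|BC| = (0.8482,0.5296); ey = (-0.5296,0.8482)
P = B + 0.98·ex + -1.96·ey = (4.3268,-2.8643)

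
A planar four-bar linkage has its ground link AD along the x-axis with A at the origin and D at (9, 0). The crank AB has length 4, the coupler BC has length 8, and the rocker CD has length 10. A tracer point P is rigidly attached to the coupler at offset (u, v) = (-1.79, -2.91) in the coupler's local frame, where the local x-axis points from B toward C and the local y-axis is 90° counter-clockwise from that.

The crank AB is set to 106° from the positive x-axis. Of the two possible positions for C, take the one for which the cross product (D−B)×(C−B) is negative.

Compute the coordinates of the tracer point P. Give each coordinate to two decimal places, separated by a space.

-4.21 5.27

A=(0,0), D=(9.00,0)
B = A + 4.00·(cos106°, sin106°) = (-1.1025, 3.8450)
|BD| = 10.8095
circle(B,8.00) ∩ circle(D,10.00): a=3.7396, h=7.0722
  candidates: C₊=(4.9081,9.1245) cross=76.447; C₋=(-0.1232,-4.0948) cross=-76.447
  mode - wants cross < 0 → take C=(-0.1232,-4.0948) (cross=-76.447)
ex = (C−B)/|BC| = (0.1224,-0.9925); ey = (0.9925,0.1224)
P = B + -1.79·ex + -2.91·ey = (-4.2098,5.2653)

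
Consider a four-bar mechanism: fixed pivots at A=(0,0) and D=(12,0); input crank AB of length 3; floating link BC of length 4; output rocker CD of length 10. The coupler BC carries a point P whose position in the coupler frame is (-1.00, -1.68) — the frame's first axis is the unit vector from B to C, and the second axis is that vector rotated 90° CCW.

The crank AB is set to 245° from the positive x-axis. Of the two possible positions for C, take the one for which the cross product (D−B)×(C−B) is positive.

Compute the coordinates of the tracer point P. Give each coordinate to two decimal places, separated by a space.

A=(0,0), D=(12.00,0)
B = A + 3.00·(cos245°, sin245°) = (-1.2679, -2.7189)
|BD| = 13.5436
circle(B,4.00) ∩ circle(D,10.00): a=3.6707, h=1.5894
  candidates: C₊=(2.0090,-0.4250) cross=21.526; C₋=(2.6472,-3.5390) cross=-21.526
  mode + wants cross > 0 → take C=(2.0090,-0.4250) (cross=21.526)
ex = (C−B)/|BC| = (0.8192,0.5735); ey = (-0.5735,0.8192)
P = B + -1.00·ex + -1.68·ey = (-1.1236,-4.6687)

-1.12 -4.67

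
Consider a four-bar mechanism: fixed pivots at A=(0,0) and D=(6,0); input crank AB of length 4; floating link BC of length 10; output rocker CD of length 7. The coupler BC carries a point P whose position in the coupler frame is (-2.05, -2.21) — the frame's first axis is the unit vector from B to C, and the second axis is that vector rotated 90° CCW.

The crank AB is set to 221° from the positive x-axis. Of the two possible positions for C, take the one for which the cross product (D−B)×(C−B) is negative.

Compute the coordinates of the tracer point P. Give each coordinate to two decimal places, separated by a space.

-5.83 -3.71

A=(0,0), D=(6.00,0)
B = A + 4.00·(cos221°, sin221°) = (-3.0188, -2.6242)
|BD| = 9.3929
circle(B,10.00) ∩ circle(D,7.00): a=7.4113, h=6.7137
  candidates: C₊=(2.2216,5.8927) cross=63.061; C₋=(5.9730,-6.9999) cross=-63.061
  mode - wants cross < 0 → take C=(5.9730,-6.9999) (cross=-63.061)
ex = (C−B)/|BC| = (0.8992,-0.4376); ey = (0.4376,0.8992)
P = B + -2.05·ex + -2.21·ey = (-5.8292,-3.7144)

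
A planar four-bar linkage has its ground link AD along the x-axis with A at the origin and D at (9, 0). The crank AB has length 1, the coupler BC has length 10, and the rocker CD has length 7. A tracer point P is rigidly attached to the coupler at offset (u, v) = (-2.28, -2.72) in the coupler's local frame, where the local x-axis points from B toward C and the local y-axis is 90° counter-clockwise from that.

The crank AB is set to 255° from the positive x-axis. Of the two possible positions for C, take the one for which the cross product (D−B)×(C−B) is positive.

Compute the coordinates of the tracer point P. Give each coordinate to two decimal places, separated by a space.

A=(0,0), D=(9.00,0)
B = A + 1.00·(cos255°, sin255°) = (-0.2588, -0.9659)
|BD| = 9.3091
circle(B,10.00) ∩ circle(D,7.00): a=7.3938, h=6.7329
  candidates: C₊=(6.3965,6.4978) cross=62.677; C₋=(7.7937,-6.8953) cross=-62.677
  mode + wants cross > 0 → take C=(6.3965,6.4978) (cross=62.677)
ex = (C−B)/|BC| = (0.6655,0.7464); ey = (-0.7464,0.6655)
P = B + -2.28·ex + -2.72·ey = (0.2539,-4.4779)

0.25 -4.48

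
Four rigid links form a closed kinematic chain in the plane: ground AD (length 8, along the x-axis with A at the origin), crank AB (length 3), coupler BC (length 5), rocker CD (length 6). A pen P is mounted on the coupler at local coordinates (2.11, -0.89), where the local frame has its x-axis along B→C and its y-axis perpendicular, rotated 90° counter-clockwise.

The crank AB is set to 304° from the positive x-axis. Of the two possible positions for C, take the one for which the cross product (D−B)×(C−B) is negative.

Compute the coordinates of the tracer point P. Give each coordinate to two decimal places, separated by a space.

A=(0,0), D=(8.00,0)
B = A + 3.00·(cos304°, sin304°) = (1.6776, -2.4871)
|BD| = 6.7940
circle(B,5.00) ∩ circle(D,6.00): a=2.5875, h=4.2784
  candidates: C₊=(2.5192,2.4415) cross=29.068; C₋=(5.6517,-5.5214) cross=-29.068
  mode - wants cross < 0 → take C=(5.6517,-5.5214) (cross=-29.068)
ex = (C−B)/|BC| = (0.7948,-0.6068); ey = (0.6068,0.7948)
P = B + 2.11·ex + -0.89·ey = (2.8145,-4.4749)

2.81 -4.47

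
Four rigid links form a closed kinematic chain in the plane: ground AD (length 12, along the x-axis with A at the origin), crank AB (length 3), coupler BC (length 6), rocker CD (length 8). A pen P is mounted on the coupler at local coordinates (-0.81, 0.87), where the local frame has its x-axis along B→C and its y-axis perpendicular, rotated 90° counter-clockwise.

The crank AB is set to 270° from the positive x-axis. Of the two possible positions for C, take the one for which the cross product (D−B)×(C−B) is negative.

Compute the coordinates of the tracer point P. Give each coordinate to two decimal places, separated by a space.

A=(0,0), D=(12.00,0)
B = A + 3.00·(cos270°, sin270°) = (-0.0000, -3.0000)
|BD| = 12.3693
circle(B,6.00) ∩ circle(D,8.00): a=5.0528, h=3.2356
  candidates: C₊=(4.1172,1.3645) cross=40.022; C₋=(5.6867,-4.9135) cross=-40.022
  mode - wants cross < 0 → take C=(5.6867,-4.9135) (cross=-40.022)
ex = (C−B)/|BC| = (0.9478,-0.3189); ey = (0.3189,0.9478)
P = B + -0.81·ex + 0.87·ey = (-0.4903,-1.9171)

-0.49 -1.92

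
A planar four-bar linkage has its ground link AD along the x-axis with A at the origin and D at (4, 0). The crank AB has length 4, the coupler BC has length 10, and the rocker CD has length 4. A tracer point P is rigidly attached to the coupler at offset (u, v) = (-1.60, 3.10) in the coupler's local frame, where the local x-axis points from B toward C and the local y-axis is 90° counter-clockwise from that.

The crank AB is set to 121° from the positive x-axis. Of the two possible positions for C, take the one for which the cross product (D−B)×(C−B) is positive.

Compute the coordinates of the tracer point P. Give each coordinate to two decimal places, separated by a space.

-3.01 6.79

A=(0,0), D=(4.00,0)
B = A + 4.00·(cos121°, sin121°) = (-2.0602, 3.4287)
|BD| = 6.9628
circle(B,10.00) ∩ circle(D,4.00): a=9.5134, h=3.0813
  candidates: C₊=(7.7372,1.4259) cross=21.455; C₋=(4.7026,-3.9378) cross=-21.455
  mode + wants cross > 0 → take C=(7.7372,1.4259) (cross=21.455)
ex = (C−B)/|BC| = (0.9797,-0.2003); ey = (0.2003,0.9797)
P = B + -1.60·ex + 3.10·ey = (-3.0069,6.7863)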